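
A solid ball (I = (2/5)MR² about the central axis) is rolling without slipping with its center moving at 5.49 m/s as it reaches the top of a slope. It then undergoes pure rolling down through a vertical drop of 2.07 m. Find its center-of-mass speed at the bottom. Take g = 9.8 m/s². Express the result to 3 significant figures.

The moment of inertia is (2/5)MR², giving k ≡ I/(MR²) = 0.4.
Pure rolling means v = ωR; then KE = ½Mv² + ½I(v/R)² = ½(1+k)Mv² = (7/10)Mv².
Energy conservation: (7/10)Mv₀² + Mgh = (7/10)Mv², so v² = v₀² + 2gh/(1+k).
v = √(5.49² + 2×9.8×2.07/1.4) = √59.12 ≈ 7.69 m/s.

v ≈ 7.69 m/s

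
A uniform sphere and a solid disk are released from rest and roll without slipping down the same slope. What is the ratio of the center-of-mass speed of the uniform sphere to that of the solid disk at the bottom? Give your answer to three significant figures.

Each satisfies Mgh = ½(1+k)Mv² with k = I/(MR²), so v ∝ 1/√(1+k).
For the uniform sphere k = 0.4; for the solid disk k = 0.5.
v₁/v₂ = √((1+k₂)/(1+k₁)) = √(1.5/1.4) ≈ 1.04.

v_ratio ≈ 1.04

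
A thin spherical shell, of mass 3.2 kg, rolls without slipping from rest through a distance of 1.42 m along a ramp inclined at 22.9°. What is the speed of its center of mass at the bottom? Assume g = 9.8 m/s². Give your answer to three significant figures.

v ≈ 2.55 m/s

The moment of inertia is (2/3)MR², giving k ≡ I/(MR²) = 2/3.
The rolling condition ω = v/R makes the rotational term ½I(v/R)² = ½kMv², so KE_total = ½(1+k)Mv² = (5/6)Mv².
The vertical drop is h = L sinθ = 1.42 × sin22.9° = 0.5526 m.
Energy conservation: Mgh = (5/6)Mv², so v = √(2gh/(1+k)) = √(2 × 9.8 × 0.5526 / 1.667) ≈ 2.55 m/s.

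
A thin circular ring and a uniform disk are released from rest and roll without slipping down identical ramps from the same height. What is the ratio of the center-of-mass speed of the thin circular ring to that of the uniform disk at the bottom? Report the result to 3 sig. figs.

v_ratio ≈ 0.866

Each satisfies Mgh = ½(1+k)Mv² with k = I/(MR²), so v ∝ 1/√(1+k).
For the thin circular ring k = 1; for the uniform disk k = 0.5.
v₁/v₂ = √((1+k₂)/(1+k₁)) = √(1.5/2) ≈ 0.866.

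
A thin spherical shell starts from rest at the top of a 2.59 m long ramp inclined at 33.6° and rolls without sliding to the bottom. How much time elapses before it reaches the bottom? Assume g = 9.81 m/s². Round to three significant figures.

t ≈ 1.26 s

With I = (2/3)MR², the ratio k = I/(MR²) is 2/3.
Translational: Mg sinθ − f = Ma. Rotational about the CM: fR = Iα = kMRa, so f = kMa.
Hence a = g sinθ/(1+k) = 9.81×sin33.6°/1.667 = 3.257 m/s².
With constant a from rest, t = √(2L/a) = √(2·2.59/3.257) ≈ 1.26 s.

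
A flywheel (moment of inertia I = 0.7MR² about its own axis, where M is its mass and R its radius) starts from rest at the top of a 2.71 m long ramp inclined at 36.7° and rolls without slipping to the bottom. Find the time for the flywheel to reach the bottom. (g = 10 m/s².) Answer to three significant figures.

The moment of inertia is 0.7MR², giving k ≡ I/(MR²) = 0.7.
Newton's second law down the slope: Mg sinθ − f = Ma. The torque equation fR = Iα (with α = a/R) gives f = kMa.
Hence a = g sinθ/(1+k) = 10×sin36.7°/1.7 = 3.515 m/s².
With constant a from rest, t = √(2L/a) = √(2·2.71/3.515) ≈ 1.24 s.

t ≈ 1.24 s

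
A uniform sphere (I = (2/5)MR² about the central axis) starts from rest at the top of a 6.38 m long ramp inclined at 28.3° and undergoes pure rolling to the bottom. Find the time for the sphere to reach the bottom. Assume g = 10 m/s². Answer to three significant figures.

t ≈ 1.94 s

With I = (2/5)MR², the ratio k = I/(MR²) is 0.4.
Newton's second law down the slope: Mg sinθ − f = Ma. The torque equation fR = Iα (with α = a/R) gives f = kMa.
Hence a = g sinθ/(1+k) = 10×sin28.3°/1.4 = 3.386 m/s².
With constant a from rest, t = √(2L/a) = √(2·6.38/3.386) ≈ 1.94 s.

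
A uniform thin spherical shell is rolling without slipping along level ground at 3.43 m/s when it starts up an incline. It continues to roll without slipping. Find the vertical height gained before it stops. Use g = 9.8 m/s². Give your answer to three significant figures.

With I = (2/3)MR², the ratio k = I/(MR²) is 2/3.
The rolling condition ω = v/R makes the rotational term ½I(v/R)² = ½kMv², so KE_total = ½(1+k)Mv² = (5/6)Mv².
All of this converts to potential energy at the highest point: (5/6)Mv₀² = Mgh.
Thus h = (1+k)v₀²/(2g) = 1.667 × 3.43² / (2 × 9.8) ≈ 1.00 m.

h ≈ 1.00 m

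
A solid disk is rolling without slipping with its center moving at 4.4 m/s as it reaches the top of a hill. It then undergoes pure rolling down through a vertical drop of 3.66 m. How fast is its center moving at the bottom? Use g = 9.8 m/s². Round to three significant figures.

v ≈ 8.20 m/s

The moment of inertia is (1/2)MR², giving k ≡ I/(MR²) = 0.5.
Rolling without slipping gives ω = v/R, so the total kinetic energy is ½Mv² + ½Iω² = ½(1+k)Mv² = (3/4)Mv².
Energy conservation: (3/4)Mv₀² + Mgh = (3/4)Mv², so v² = v₀² + 2gh/(1+k).
v = √(4.4² + 2×9.8×3.66/1.5) = √67.18 ≈ 8.20 m/s.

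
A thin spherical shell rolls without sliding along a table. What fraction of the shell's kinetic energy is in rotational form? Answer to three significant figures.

The moment of inertia is (2/3)MR², giving k ≡ I/(MR²) = 2/3.
With ω = v/R, KE_trans = ½Mv² and KE_rot = ½Iω² = ½kMv², so KE_total = ½(1+k)Mv².
The rotational fraction is therefore k/(1+k) = (2/3)/1.667 ≈ 0.400.

fraction ≈ 0.400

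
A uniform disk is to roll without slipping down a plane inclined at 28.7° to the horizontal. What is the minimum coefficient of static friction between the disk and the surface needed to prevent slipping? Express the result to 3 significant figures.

μ_min ≈ 0.182

Here I = (1/2)MR², so the shape factor k = I/(MR²) = 0.5.
Along the incline Mg sinθ − f = Ma, and torque about the center fR = Iα = kMR²(a/R) gives f = kMa.
These give a = g sinθ/(1+k) and the required friction f = kMg sinθ/(1+k).
The normal force is N = Mg cosθ, so μ_min = f/N = k tanθ/(1+k).
μ_min = 0.5 × tan28.7° / 1.5 ≈ 0.182.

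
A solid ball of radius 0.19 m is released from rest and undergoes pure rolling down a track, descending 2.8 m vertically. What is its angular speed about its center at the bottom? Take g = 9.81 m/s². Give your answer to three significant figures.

ω ≈ 33.0 rad/s

With I = (2/5)MR², the ratio k = I/(MR²) is 0.4.
Rolling without slipping gives ω = v/R, so the total kinetic energy is ½Mv² + ½Iω² = ½(1+k)Mv² = (7/10)Mv².
Energy conservation Mgh = ½(1+k)Mv² gives v = √(2gh/(1+k)) = √(2 × 9.81 × 2.8 / 1.4) = 6.264 m/s.
The angular speed follows from ω = v/R = 6.264/0.19 ≈ 33.0 rad/s.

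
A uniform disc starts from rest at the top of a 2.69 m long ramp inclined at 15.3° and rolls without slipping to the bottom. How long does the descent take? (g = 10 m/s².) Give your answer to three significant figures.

The moment of inertia is (1/2)MR², giving k ≡ I/(MR²) = 0.5.
Newton's second law down the slope: Mg sinθ − f = Ma. The torque equation fR = Iα (with α = a/R) gives f = kMa.
Hence a = g sinθ/(1+k) = 10×sin15.3°/1.5 = 1.759 m/s².
Starting from rest, L = ½at², so t = √(2L/a) = √(2×2.69/1.759) ≈ 1.75 s.

t ≈ 1.75 s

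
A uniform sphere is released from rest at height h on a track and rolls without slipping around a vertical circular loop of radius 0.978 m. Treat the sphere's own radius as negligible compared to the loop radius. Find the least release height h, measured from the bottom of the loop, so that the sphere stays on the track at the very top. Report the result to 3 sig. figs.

h_min ≈ 2.64 m

For this body I = (2/5)MR², i.e. k = I/(MR²) = 0.4.
At the top, contact is just lost when gravity alone supplies the centripetal force: Mg = Mv_top²/r, i.e. v_top² = gr.
With ω = v/R, the kinetic energy at speed v is ½(1+k)Mv² = (7/10)Mv².
Energy conservation from release (height h) to the top (height 2r): Mgh = Mg(2r) + (7/10)M·gr.
Thus h_min = 2r + (1+k)r/2 = r(2 + 1.4/2) = 0.978 × 2.7 ≈ 2.64 m.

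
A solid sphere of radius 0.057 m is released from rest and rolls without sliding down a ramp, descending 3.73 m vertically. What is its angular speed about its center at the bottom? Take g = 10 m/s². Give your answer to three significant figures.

ω ≈ 128 rad/s

Here I = (2/5)MR², so the shape factor k = I/(MR²) = 0.4.
The rolling condition ω = v/R makes the rotational term ½I(v/R)² = ½kMv², so KE_total = ½(1+k)Mv² = (7/10)Mv².
Energy conservation Mgh = ½(1+k)Mv² gives v = √(2gh/(1+k)) = √(2 × 10 × 3.73 / 1.4) = 7.3 m/s.
The angular speed follows from ω = v/R = 7.3/0.057 ≈ 128 rad/s.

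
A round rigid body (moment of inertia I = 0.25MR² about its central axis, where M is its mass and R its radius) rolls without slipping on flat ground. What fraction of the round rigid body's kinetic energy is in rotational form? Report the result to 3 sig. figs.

fraction ≈ 0.200

The moment of inertia is 0.25MR², giving k ≡ I/(MR²) = 0.25.
Since ω = v/R, the translational part is ½Mv² and the rotational part is ½I(v/R)² = ½kMv²; the total is ½(1+k)Mv².
The rotational fraction is therefore k/(1+k) = 0.25/1.25 ≈ 0.200.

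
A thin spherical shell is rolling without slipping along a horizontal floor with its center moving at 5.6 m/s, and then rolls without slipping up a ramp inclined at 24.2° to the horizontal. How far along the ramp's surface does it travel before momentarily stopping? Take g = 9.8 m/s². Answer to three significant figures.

d ≈ 6.51 m

For this body I = (2/3)MR², i.e. k = I/(MR²) = 2/3.
Pure rolling means v = ωR; then KE = ½Mv² + ½I(v/R)² = ½(1+k)Mv² = (5/6)Mv².
Setting this equal to Mgh gives the vertical rise h = (1+k)v₀²/(2g) = 1.667×5.6²/(2×9.8) = 2.667 m.
The distance along the slope is d = h/sinθ = 2.667/sin24.2° ≈ 6.51 m.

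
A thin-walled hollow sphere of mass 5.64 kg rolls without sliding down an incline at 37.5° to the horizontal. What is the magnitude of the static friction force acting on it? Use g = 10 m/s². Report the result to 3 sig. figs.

f ≈ 13.7 N

Here I = (2/3)MR², so the shape factor k = I/(MR²) = 2/3.
Newton's second law down the slope: Mg sinθ − f = Ma. The torque equation fR = Iα (with α = a/R) gives f = kMa.
Combining, a = g sinθ/(1+k) and f = kMa = kMg sinθ/(1+k).
f = (2/3) × 5.64 × 10 × sin37.5° / 1.667 ≈ 13.7 N.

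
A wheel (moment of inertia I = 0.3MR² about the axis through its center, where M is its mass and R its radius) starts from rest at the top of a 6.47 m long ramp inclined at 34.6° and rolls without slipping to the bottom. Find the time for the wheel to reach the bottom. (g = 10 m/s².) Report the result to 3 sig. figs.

Here I = 0.3MR², so the shape factor k = I/(MR²) = 0.3.
Along the incline Mg sinθ − f = Ma, and torque about the center fR = Iα = kMR²(a/R) gives f = kMa.
Hence a = g sinθ/(1+k) = 10×sin34.6°/1.3 = 4.368 m/s².
Starting from rest, L = ½at², so t = √(2L/a) = √(2×6.47/4.368) ≈ 1.72 s.

t ≈ 1.72 s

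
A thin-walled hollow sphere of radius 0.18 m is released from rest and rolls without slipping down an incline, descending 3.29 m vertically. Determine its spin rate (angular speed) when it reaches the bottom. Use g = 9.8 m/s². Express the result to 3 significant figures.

ω ≈ 34.6 rad/s

For this body I = (2/3)MR², i.e. k = I/(MR²) = 2/3.
Since it rolls without slipping, ω = v/R and KE = ½Mv² + ½Iω² = ½(1+k)Mv² = (5/6)Mv².
Energy conservation Mgh = ½(1+k)Mv² gives v = √(2gh/(1+k)) = √(2 × 9.8 × 3.29 / 1.667) = 6.22 m/s.
Then ω = v/R = 6.22 / 0.18 ≈ 34.6 rad/s.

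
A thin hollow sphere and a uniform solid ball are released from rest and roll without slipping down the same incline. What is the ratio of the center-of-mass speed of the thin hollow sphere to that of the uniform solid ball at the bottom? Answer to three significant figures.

v_ratio ≈ 0.917

Each satisfies Mgh = ½(1+k)Mv² with k = I/(MR²), so v ∝ 1/√(1+k).
For the thin hollow sphere k = 2/3; for the uniform solid ball k = 0.4.
v₁/v₂ = √((1+k₂)/(1+k₁)) = √(1.4/1.667) ≈ 0.917.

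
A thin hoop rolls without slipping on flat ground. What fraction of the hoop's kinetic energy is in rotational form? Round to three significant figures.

With I = MR², the ratio k = I/(MR²) is 1.
With ω = v/R, KE_trans = ½Mv² and KE_rot = ½Iω² = ½kMv², so KE_total = ½(1+k)Mv².
The rotational fraction is therefore k/(1+k) = 1/2 ≈ 0.500.

fraction ≈ 0.500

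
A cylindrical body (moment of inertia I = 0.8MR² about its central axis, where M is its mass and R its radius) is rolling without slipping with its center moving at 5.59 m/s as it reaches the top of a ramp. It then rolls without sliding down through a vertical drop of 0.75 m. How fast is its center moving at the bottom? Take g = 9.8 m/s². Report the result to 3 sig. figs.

v ≈ 6.28 m/s

With I = 0.8MR², the ratio k = I/(MR²) is 0.8.
Pure rolling means v = ωR; then KE = ½Mv² + ½I(v/R)² = ½(1+k)Mv² = (9/10)Mv².
Energy conservation: (9/10)Mv₀² + Mgh = (9/10)Mv², so v² = v₀² + 2gh/(1+k).
v = √(5.59² + 2×9.8×0.75/1.8) = √39.41 ≈ 6.28 m/s.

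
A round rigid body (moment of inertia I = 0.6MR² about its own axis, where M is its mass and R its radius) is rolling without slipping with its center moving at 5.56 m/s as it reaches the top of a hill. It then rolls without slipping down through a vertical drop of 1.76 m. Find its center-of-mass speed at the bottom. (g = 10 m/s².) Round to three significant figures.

v ≈ 7.27 m/s

Here I = 0.6MR², so the shape factor k = I/(MR²) = 0.6.
Rolling without slipping gives ω = v/R, so the total kinetic energy is ½Mv² + ½Iω² = ½(1+k)Mv² = (4/5)Mv².
Conserving energy between top and bottom: (4/5)Mv² = (4/5)Mv₀² + Mgh, hence v² = v₀² + 2gh/(1+k).
v = √(5.56² + 2×10×1.76/1.6) = √52.91 ≈ 7.27 m/s.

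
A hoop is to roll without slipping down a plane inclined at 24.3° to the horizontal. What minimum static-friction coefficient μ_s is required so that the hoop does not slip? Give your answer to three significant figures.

For this body I = MR², i.e. k = I/(MR²) = 1.
Along the incline Mg sinθ − f = Ma, and torque about the center fR = Iα = kMR²(a/R) gives f = kMa.
These give a = g sinθ/(1+k) and the required friction f = kMg sinθ/(1+k).
With N = Mg cosθ, the no-slip condition f ≤ μN gives μ_min = f/N = k tanθ/(1+k).
μ_min = 1 × tan24.3° / 2 ≈ 0.226.

μ_min ≈ 0.226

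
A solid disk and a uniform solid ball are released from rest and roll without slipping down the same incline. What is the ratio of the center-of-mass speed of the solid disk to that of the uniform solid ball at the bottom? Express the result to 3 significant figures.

Each satisfies Mgh = ½(1+k)Mv² with k = I/(MR²), so v ∝ 1/√(1+k).
For the solid disk k = 0.5; for the uniform solid ball k = 0.4.
v₁/v₂ = √((1+k₂)/(1+k₁)) = √(1.4/1.5) ≈ 0.966.

v_ratio ≈ 0.966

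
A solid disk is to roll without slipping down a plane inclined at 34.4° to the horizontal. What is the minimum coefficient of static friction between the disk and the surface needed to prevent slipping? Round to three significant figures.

With I = (1/2)MR², the ratio k = I/(MR²) is 0.5.
Newton's second law down the slope: Mg sinθ − f = Ma. The torque equation fR = Iα (with α = a/R) gives f = kMa.
These give a = g sinθ/(1+k) and the required friction f = kMg sinθ/(1+k).
The normal force is N = Mg cosθ, so μ_min = f/N = k tanθ/(1+k).
μ_min = 0.5 × tan34.4° / 1.5 ≈ 0.228.

μ_min ≈ 0.228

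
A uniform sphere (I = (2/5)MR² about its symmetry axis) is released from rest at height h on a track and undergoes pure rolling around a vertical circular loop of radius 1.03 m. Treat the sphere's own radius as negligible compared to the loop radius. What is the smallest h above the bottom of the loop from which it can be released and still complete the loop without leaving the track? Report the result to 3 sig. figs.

Here I = (2/5)MR², so the shape factor k = I/(MR²) = 0.4.
At the top of the loop, the minimum-contact condition is Mg = Mv_top²/r, so v_top² = gr.
With ω = v/R, the kinetic energy at speed v is ½(1+k)Mv² = (7/10)Mv².
Energy conservation from release (height h) to the top (height 2r): Mgh = Mg(2r) + (7/10)M·gr.
Thus h_min = 2r + (1+k)r/2 = r(2 + 1.4/2) = 1.03 × 2.7 ≈ 2.78 m.

h_min ≈ 2.78 m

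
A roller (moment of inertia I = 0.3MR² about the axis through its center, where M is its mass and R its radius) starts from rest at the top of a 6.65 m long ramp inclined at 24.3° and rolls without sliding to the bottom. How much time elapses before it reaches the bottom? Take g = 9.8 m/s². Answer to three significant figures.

t ≈ 2.07 s

Here I = 0.3MR², so the shape factor k = I/(MR²) = 0.3.
Along the incline Mg sinθ − f = Ma, and torque about the center fR = Iα = kMR²(a/R) gives f = kMa.
Hence a = g sinθ/(1+k) = 9.8×sin24.3°/1.3 = 3.102 m/s².
Starting from rest, L = ½at², so t = √(2L/a) = √(2×6.65/3.102) ≈ 2.07 s.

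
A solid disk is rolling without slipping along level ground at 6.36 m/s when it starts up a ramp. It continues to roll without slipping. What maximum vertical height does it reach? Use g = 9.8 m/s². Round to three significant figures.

h ≈ 3.10 m

With I = (1/2)MR², the ratio k = I/(MR²) is 0.5.
Rolling without slipping gives ω = v/R, so the total kinetic energy is ½Mv² + ½Iω² = ½(1+k)Mv² = (3/4)Mv².
All of this converts to potential energy at the highest point: (3/4)Mv₀² = Mgh.
Thus h = (1+k)v₀²/(2g) = 1.5 × 6.36² / (2 × 9.8) ≈ 3.10 m.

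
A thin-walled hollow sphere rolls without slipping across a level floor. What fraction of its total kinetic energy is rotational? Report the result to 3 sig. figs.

Here I = (2/3)MR², so the shape factor k = I/(MR²) = 2/3.
Since ω = v/R, the translational part is ½Mv² and the rotational part is ½I(v/R)² = ½kMv²; the total is ½(1+k)Mv².
The rotational fraction is therefore k/(1+k) = (2/3)/1.667 ≈ 0.400.

fraction ≈ 0.400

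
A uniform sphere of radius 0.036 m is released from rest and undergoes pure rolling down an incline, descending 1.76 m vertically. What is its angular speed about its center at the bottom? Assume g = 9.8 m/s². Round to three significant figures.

ω ≈ 138 rad/s

Here I = (2/5)MR², so the shape factor k = I/(MR²) = 0.4.
Rolling without slipping gives ω = v/R, so the total kinetic energy is ½Mv² + ½Iω² = ½(1+k)Mv² = (7/10)Mv².
Energy conservation Mgh = ½(1+k)Mv² gives v = √(2gh/(1+k)) = √(2 × 9.8 × 1.76 / 1.4) = 4.964 m/s.
Then ω = v/R = 4.964 / 0.036 ≈ 138 rad/s.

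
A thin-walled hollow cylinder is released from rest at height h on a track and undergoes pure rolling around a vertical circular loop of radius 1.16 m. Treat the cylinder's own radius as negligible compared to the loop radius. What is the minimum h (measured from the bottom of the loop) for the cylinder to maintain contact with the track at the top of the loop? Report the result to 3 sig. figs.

For this body I = MR², i.e. k = I/(MR²) = 1.
At the top of the loop, the minimum-contact condition is Mg = Mv_top²/r, so v_top² = gr.
With ω = v/R, the kinetic energy at speed v is ½(1+k)Mv² = Mv².
Energy conservation from release (height h) to the top (height 2r): Mgh = Mg(2r) + M·gr.
Thus h_min = 2r + (1+k)r/2 = r(2 + 2/2) = 1.16 × 3 ≈ 3.48 m.

h_min ≈ 3.48 m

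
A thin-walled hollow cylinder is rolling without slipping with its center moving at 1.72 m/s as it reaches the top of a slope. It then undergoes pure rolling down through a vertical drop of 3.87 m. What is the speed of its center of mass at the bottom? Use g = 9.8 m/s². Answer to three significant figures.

With I = MR², the ratio k = I/(MR²) is 1.
Rolling without slipping gives ω = v/R, so the total kinetic energy is ½Mv² + ½Iω² = ½(1+k)Mv² = Mv².
Energy conservation: Mv₀² + Mgh = Mv², so v² = v₀² + 2gh/(1+k).
v = √(1.72² + 2×9.8×3.87/2) = √40.88 ≈ 6.39 m/s.

v ≈ 6.39 m/s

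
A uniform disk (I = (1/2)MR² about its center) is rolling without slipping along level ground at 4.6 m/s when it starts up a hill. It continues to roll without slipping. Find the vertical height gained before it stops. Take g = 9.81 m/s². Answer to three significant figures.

For this body I = (1/2)MR², i.e. k = I/(MR²) = 0.5.
Pure rolling means v = ωR; then KE = ½Mv² + ½I(v/R)² = ½(1+k)Mv² = (3/4)Mv².
At the top the kinetic energy is zero, so (3/4)Mv₀² = Mgh.
Thus h = (1+k)v₀²/(2g) = 1.5 × 4.6² / (2 × 9.81) ≈ 1.62 m.

h ≈ 1.62 m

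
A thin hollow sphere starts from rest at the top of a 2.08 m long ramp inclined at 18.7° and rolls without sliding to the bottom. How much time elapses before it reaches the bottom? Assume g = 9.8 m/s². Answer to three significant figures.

t ≈ 1.49 s

With I = (2/3)MR², the ratio k = I/(MR²) is 2/3.
Along the incline Mg sinθ − f = Ma, and torque about the center fR = Iα = kMR²(a/R) gives f = kMa.
Hence a = g sinθ/(1+k) = 9.8×sin18.7°/1.667 = 1.885 m/s².
Starting from rest, L = ½at², so t = √(2L/a) = √(2×2.08/1.885) ≈ 1.49 s.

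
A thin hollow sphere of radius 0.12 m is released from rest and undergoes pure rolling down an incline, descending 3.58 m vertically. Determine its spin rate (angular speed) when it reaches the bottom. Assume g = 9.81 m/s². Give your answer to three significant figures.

ω ≈ 54.1 rad/s

Here I = (2/3)MR², so the shape factor k = I/(MR²) = 2/3.
Rolling without slipping gives ω = v/R, so the total kinetic energy is ½Mv² + ½Iω² = ½(1+k)Mv² = (5/6)Mv².
Energy conservation Mgh = ½(1+k)Mv² gives v = √(2gh/(1+k)) = √(2 × 9.81 × 3.58 / 1.667) = 6.492 m/s.
The angular speed follows from ω = v/R = 6.492/0.12 ≈ 54.1 rad/s.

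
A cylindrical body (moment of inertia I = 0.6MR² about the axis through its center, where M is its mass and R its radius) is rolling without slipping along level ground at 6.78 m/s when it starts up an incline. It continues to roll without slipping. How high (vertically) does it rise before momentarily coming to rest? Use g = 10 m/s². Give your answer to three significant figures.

h ≈ 3.68 m

The moment of inertia is 0.6MR², giving k ≡ I/(MR²) = 0.6.
Rolling without slipping gives ω = v/R, so the total kinetic energy is ½Mv² + ½Iω² = ½(1+k)Mv² = (4/5)Mv².
All of this converts to potential energy at the highest point: (4/5)Mv₀² = Mgh.
Thus h = (1+k)v₀²/(2g) = 1.6 × 6.78² / (2 × 10) ≈ 3.68 m.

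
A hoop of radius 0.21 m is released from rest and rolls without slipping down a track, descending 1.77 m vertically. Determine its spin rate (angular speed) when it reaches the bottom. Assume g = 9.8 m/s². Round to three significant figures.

ω ≈ 19.8 rad/s

With I = MR², the ratio k = I/(MR²) is 1.
Pure rolling means v = ωR; then KE = ½Mv² + ½I(v/R)² = ½(1+k)Mv² = Mv².
Energy conservation Mgh = ½(1+k)Mv² gives v = √(2gh/(1+k)) = √(2 × 9.8 × 1.77 / 2) = 4.165 m/s.
The angular speed follows from ω = v/R = 4.165/0.21 ≈ 19.8 rad/s.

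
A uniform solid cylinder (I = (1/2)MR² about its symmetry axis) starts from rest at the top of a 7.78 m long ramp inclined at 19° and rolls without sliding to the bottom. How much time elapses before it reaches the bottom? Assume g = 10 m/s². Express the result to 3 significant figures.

With I = (1/2)MR², the ratio k = I/(MR²) is 0.5.
Along the incline Mg sinθ − f = Ma, and torque about the center fR = Iα = kMR²(a/R) gives f = kMa.
Hence a = g sinθ/(1+k) = 10×sin19°/1.5 = 2.17 m/s².
With constant a from rest, t = √(2L/a) = √(2·7.78/2.17) ≈ 2.68 s.

t ≈ 2.68 s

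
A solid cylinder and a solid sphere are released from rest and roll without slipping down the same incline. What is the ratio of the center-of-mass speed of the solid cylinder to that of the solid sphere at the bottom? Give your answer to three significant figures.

v_ratio ≈ 0.966

Each satisfies Mgh = ½(1+k)Mv² with k = I/(MR²), so v ∝ 1/√(1+k).
For the solid cylinder k = 0.5; for the solid sphere k = 0.4.
v₁/v₂ = √((1+k₂)/(1+k₁)) = √(1.4/1.5) ≈ 0.966.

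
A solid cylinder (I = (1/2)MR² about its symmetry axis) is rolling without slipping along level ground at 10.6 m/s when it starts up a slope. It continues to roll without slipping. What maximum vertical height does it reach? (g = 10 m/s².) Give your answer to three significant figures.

h ≈ 8.43 m

Here I = (1/2)MR², so the shape factor k = I/(MR²) = 0.5.
The rolling condition ω = v/R makes the rotational term ½I(v/R)² = ½kMv², so KE_total = ½(1+k)Mv² = (3/4)Mv².
At the top the kinetic energy is zero, so (3/4)Mv₀² = Mgh.
Thus h = (1+k)v₀²/(2g) = 1.5 × 10.6² / (2 × 10) ≈ 8.43 m.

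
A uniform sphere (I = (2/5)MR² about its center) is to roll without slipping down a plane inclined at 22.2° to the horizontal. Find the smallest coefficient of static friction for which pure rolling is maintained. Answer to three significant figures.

With I = (2/5)MR², the ratio k = I/(MR²) is 0.4.
Translational: Mg sinθ − f = Ma. Rotational about the CM: fR = Iα = kMRa, so f = kMa.
These give a = g sinθ/(1+k) and the required friction f = kMg sinθ/(1+k).
The normal force is N = Mg cosθ, so μ_min = f/N = k tanθ/(1+k).
μ_min = 0.4 × tan22.2° / 1.4 ≈ 0.117.

μ_min ≈ 0.117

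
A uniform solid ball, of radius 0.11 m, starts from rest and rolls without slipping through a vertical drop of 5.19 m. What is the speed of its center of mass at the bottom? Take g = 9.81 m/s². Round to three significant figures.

Here I = (2/5)MR², so the shape factor k = I/(MR²) = 0.4.
Since it rolls without slipping, ω = v/R and KE = ½Mv² + ½Iω² = ½(1+k)Mv² = (7/10)Mv².
Setting Mgh = (7/10)Mv² gives v = √(2gh/(1+k)) = √(2·9.81·5.19/1.4) ≈ 8.53 m/s.

v ≈ 8.53 m/s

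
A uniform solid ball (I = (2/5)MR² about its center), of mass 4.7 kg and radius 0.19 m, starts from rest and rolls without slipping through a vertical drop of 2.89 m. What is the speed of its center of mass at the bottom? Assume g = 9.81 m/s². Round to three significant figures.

Here I = (2/5)MR², so the shape factor k = I/(MR²) = 0.4.
The rolling condition ω = v/R makes the rotational term ½I(v/R)² = ½kMv², so KE_total = ½(1+k)Mv² = (7/10)Mv².
Energy conservation: Mgh = (7/10)Mv², so v = √(2gh/(1+k)) = √(2 × 9.81 × 2.89 / 1.4) ≈ 6.36 m/s.

v ≈ 6.36 m/s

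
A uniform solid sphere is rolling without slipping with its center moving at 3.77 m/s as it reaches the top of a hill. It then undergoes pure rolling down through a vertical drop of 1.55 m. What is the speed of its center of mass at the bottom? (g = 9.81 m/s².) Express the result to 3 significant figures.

v ≈ 5.99 m/s

For this body I = (2/5)MR², i.e. k = I/(MR²) = 0.4.
Pure rolling means v = ωR; then KE = ½Mv² + ½I(v/R)² = ½(1+k)Mv² = (7/10)Mv².
Energy conservation: (7/10)Mv₀² + Mgh = (7/10)Mv², so v² = v₀² + 2gh/(1+k).
v = √(3.77² + 2×9.81×1.55/1.4) = √35.94 ≈ 5.99 m/s.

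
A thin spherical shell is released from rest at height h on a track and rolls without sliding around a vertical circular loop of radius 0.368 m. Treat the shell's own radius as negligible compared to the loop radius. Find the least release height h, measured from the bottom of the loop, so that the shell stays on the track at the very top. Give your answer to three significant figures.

h_min ≈ 1.04 m

Here I = (2/3)MR², so the shape factor k = I/(MR²) = 2/3.
At the top of the loop, the minimum-contact condition is Mg = Mv_top²/r, so v_top² = gr.
With ω = v/R, the kinetic energy at speed v is ½(1+k)Mv² = (5/6)Mv².
Energy conservation from release (height h) to the top (height 2r): Mgh = Mg(2r) + (5/6)M·gr.
Thus h_min = 2r + (1+k)r/2 = r(2 + 1.667/2) = 0.368 × 2.833 ≈ 1.04 m.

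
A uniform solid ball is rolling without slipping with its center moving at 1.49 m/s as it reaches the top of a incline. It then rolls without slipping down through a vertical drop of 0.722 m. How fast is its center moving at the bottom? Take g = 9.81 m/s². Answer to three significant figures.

v ≈ 3.51 m/s

With I = (2/5)MR², the ratio k = I/(MR²) is 0.4.
Since it rolls without slipping, ω = v/R and KE = ½Mv² + ½Iω² = ½(1+k)Mv² = (7/10)Mv².
Conserving energy between top and bottom: (7/10)Mv² = (7/10)Mv₀² + Mgh, hence v² = v₀² + 2gh/(1+k).
v = √(1.49² + 2×9.81×0.722/1.4) = √12.34 ≈ 3.51 m/s.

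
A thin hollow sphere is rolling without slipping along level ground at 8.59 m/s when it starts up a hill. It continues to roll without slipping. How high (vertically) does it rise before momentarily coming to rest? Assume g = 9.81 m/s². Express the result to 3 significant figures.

h ≈ 6.27 m

For this body I = (2/3)MR², i.e. k = I/(MR²) = 2/3.
Pure rolling means v = ωR; then KE = ½Mv² + ½I(v/R)² = ½(1+k)Mv² = (5/6)Mv².
All of this converts to potential energy at the highest point: (5/6)Mv₀² = Mgh.
Thus h = (1+k)v₀²/(2g) = 1.667 × 8.59² / (2 × 9.81) ≈ 6.27 m.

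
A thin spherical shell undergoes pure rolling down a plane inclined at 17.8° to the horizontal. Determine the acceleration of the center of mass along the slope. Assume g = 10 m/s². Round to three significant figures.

For this body I = (2/3)MR², i.e. k = I/(MR²) = 2/3.
Along the incline Mg sinθ − f = Ma, and torque about the center fR = Iα = kMR²(a/R) gives f = kMa.
Eliminating f: Mg sinθ = (1+k)Ma, so a = g sinθ/(1+k) = 10 × sin17.8° / 1.667 ≈ 1.83 m/s².

a ≈ 1.83 m/s²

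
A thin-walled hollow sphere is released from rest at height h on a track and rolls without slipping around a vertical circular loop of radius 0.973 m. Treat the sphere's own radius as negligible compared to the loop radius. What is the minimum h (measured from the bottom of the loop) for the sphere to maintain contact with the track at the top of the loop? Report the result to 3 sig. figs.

h_min ≈ 2.76 m

Here I = (2/3)MR², so the shape factor k = I/(MR²) = 2/3.
At the top of the loop, the minimum-contact condition is Mg = Mv_top²/r, so v_top² = gr.
With ω = v/R, the kinetic energy at speed v is ½(1+k)Mv² = (5/6)Mv².
Energy conservation from release (height h) to the top (height 2r): Mgh = Mg(2r) + (5/6)M·gr.
Thus h_min = 2r + (1+k)r/2 = r(2 + 1.667/2) = 0.973 × 2.833 ≈ 2.76 m.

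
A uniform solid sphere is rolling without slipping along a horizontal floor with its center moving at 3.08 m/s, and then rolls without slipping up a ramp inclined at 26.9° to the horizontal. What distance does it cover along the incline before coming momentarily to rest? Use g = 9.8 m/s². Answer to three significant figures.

For this body I = (2/5)MR², i.e. k = I/(MR²) = 0.4.
Rolling without slipping gives ω = v/R, so the total kinetic energy is ½Mv² + ½Iω² = ½(1+k)Mv² = (7/10)Mv².
Setting this equal to Mgh gives the vertical rise h = (1+k)v₀²/(2g) = 1.4×3.08²/(2×9.8) = 0.6776 m.
Along the incline, d = h/sinθ = 0.6776/sin26.9° ≈ 1.50 m.

d ≈ 1.50 m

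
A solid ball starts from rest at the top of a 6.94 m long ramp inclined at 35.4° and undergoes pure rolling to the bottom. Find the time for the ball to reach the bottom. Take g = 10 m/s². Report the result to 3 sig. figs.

Here I = (2/5)MR², so the shape factor k = I/(MR²) = 0.4.
Along the incline Mg sinθ − f = Ma, and torque about the center fR = Iα = kMR²(a/R) gives f = kMa.
Hence a = g sinθ/(1+k) = 10×sin35.4°/1.4 = 4.138 m/s².
With constant a from rest, t = √(2L/a) = √(2·6.94/4.138) ≈ 1.83 s.

t ≈ 1.83 s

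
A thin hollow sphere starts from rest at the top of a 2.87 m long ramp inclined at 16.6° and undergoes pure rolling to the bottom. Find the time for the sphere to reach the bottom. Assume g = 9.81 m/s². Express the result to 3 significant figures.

With I = (2/3)MR², the ratio k = I/(MR²) is 2/3.
Along the incline Mg sinθ − f = Ma, and torque about the center fR = Iα = kMR²(a/R) gives f = kMa.
Hence a = g sinθ/(1+k) = 9.81×sin16.6°/1.667 = 1.682 m/s².
Starting from rest, L = ½at², so t = √(2L/a) = √(2×2.87/1.682) ≈ 1.85 s.

t ≈ 1.85 s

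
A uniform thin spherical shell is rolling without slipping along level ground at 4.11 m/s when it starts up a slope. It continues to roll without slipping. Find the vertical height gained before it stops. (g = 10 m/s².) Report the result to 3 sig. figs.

h ≈ 1.41 m

For this body I = (2/3)MR², i.e. k = I/(MR²) = 2/3.
Pure rolling means v = ωR; then KE = ½Mv² + ½I(v/R)² = ½(1+k)Mv² = (5/6)Mv².
At the top the kinetic energy is zero, so (5/6)Mv₀² = Mgh.
Thus h = (1+k)v₀²/(2g) = 1.667 × 4.11² / (2 × 10) ≈ 1.41 m.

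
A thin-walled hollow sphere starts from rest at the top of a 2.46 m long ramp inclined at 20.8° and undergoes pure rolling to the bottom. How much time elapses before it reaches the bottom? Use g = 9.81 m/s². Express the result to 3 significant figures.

t ≈ 1.53 s

The moment of inertia is (2/3)MR², giving k ≡ I/(MR²) = 2/3.
Along the incline Mg sinθ − f = Ma, and torque about the center fR = Iα = kMR²(a/R) gives f = kMa.
Hence a = g sinθ/(1+k) = 9.81×sin20.8°/1.667 = 2.09 m/s².
Starting from rest, L = ½at², so t = √(2L/a) = √(2×2.46/2.09) ≈ 1.53 s.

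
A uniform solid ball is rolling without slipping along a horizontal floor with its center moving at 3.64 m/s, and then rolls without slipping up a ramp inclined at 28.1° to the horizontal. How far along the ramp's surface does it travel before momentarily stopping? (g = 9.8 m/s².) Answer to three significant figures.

d ≈ 2.01 m

Here I = (2/5)MR², so the shape factor k = I/(MR²) = 0.4.
Pure rolling means v = ωR; then KE = ½Mv² + ½I(v/R)² = ½(1+k)Mv² = (7/10)Mv².
Setting this equal to Mgh gives the vertical rise h = (1+k)v₀²/(2g) = 1.4×3.64²/(2×9.8) = 0.9464 m.
The distance along the slope is d = h/sinθ = 0.9464/sin28.1° ≈ 2.01 m.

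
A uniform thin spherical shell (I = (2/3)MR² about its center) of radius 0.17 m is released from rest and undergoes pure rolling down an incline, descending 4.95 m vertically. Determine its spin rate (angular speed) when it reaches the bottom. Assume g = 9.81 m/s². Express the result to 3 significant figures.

The moment of inertia is (2/3)MR², giving k ≡ I/(MR²) = 2/3.
Pure rolling means v = ωR; then KE = ½Mv² + ½I(v/R)² = ½(1+k)Mv² = (5/6)Mv².
Energy conservation Mgh = ½(1+k)Mv² gives v = √(2gh/(1+k)) = √(2 × 9.81 × 4.95 / 1.667) = 7.634 m/s.
The angular speed follows from ω = v/R = 7.634/0.17 ≈ 44.9 rad/s.

ω ≈ 44.9 rad/s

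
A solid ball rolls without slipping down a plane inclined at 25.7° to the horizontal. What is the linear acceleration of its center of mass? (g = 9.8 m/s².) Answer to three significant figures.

a ≈ 3.04 m/s²

With I = (2/5)MR², the ratio k = I/(MR²) is 0.4.
Newton's second law down the slope: Mg sinθ − f = Ma. The torque equation fR = Iα (with α = a/R) gives f = kMa.
Eliminating f: Mg sinθ = (1+k)Ma, so a = g sinθ/(1+k) = 9.8 × sin25.7° / 1.4 ≈ 3.04 m/s².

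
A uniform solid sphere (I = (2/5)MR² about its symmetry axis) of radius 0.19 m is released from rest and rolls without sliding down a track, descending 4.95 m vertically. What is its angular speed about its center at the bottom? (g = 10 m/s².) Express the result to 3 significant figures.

ω ≈ 44.3 rad/s

The moment of inertia is (2/5)MR², giving k ≡ I/(MR²) = 0.4.
Pure rolling means v = ωR; then KE = ½Mv² + ½I(v/R)² = ½(1+k)Mv² = (7/10)Mv².
Energy conservation Mgh = ½(1+k)Mv² gives v = √(2gh/(1+k)) = √(2 × 10 × 4.95 / 1.4) = 8.409 m/s.
Then ω = v/R = 8.409 / 0.19 ≈ 44.3 rad/s.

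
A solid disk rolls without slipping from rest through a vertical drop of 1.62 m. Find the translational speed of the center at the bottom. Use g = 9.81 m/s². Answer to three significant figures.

v ≈ 4.60 m/s

For this body I = (1/2)MR², i.e. k = I/(MR²) = 0.5.
Since it rolls without slipping, ω = v/R and KE = ½Mv² + ½Iω² = ½(1+k)Mv² = (3/4)Mv².
Energy conservation: Mgh = (3/4)Mv², so v = √(2gh/(1+k)) = √(2 × 9.81 × 1.62 / 1.5) ≈ 4.60 m/s.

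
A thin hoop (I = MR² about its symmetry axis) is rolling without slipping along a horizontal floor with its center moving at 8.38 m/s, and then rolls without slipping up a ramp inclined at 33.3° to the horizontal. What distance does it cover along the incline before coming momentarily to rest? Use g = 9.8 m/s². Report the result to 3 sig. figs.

The moment of inertia is MR², giving k ≡ I/(MR²) = 1.
The rolling condition ω = v/R makes the rotational term ½I(v/R)² = ½kMv², so KE_total = ½(1+k)Mv² = Mv².
Setting this equal to Mgh gives the vertical rise h = (1+k)v₀²/(2g) = 2×8.38²/(2×9.8) = 7.166 m.
The distance along the slope is d = h/sinθ = 7.166/sin33.3° ≈ 13.1 m.

d ≈ 13.1 m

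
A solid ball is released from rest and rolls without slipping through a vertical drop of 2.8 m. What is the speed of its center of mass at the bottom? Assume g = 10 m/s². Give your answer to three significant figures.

v ≈ 6.32 m/s

For this body I = (2/5)MR², i.e. k = I/(MR²) = 0.4.
Since it rolls without slipping, ω = v/R and KE = ½Mv² + ½Iω² = ½(1+k)Mv² = (7/10)Mv².
Setting Mgh = (7/10)Mv² gives v = √(2gh/(1+k)) = √(2·10·2.8/1.4) ≈ 6.32 m/s.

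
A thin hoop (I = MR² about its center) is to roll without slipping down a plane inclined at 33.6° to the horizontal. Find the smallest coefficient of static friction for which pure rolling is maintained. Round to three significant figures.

The moment of inertia is MR², giving k ≡ I/(MR²) = 1.
Along the incline Mg sinθ − f = Ma, and torque about the center fR = Iα = kMR²(a/R) gives f = kMa.
These give a = g sinθ/(1+k) and the required friction f = kMg sinθ/(1+k).
The normal force is N = Mg cosθ, so μ_min = f/N = k tanθ/(1+k).
μ_min = 1 × tan33.6° / 2 ≈ 0.332.

μ_min ≈ 0.332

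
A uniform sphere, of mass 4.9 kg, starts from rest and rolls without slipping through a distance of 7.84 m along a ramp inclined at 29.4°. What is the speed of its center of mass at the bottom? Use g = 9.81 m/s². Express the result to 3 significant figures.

The moment of inertia is (2/5)MR², giving k ≡ I/(MR²) = 0.4.
Rolling without slipping gives ω = v/R, so the total kinetic energy is ½Mv² + ½Iω² = ½(1+k)Mv² = (7/10)Mv².
The vertical drop is h = L sinθ = 7.84 × sin29.4° = 3.849 m.
Energy conservation: Mgh = (7/10)Mv², so v = √(2gh/(1+k)) = √(2 × 9.81 × 3.849 / 1.4) ≈ 7.34 m/s.

v ≈ 7.34 m/s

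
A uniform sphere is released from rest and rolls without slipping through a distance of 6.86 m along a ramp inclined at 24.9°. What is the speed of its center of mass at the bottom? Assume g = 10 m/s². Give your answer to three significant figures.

For this body I = (2/5)MR², i.e. k = I/(MR²) = 0.4.
Since it rolls without slipping, ω = v/R and KE = ½Mv² + ½Iω² = ½(1+k)Mv² = (7/10)Mv².
The vertical drop is h = L sinθ = 6.86 × sin24.9° = 2.888 m.
Energy conservation: Mgh = (7/10)Mv², so v = √(2gh/(1+k)) = √(2 × 10 × 2.888 / 1.4) ≈ 6.42 m/s.

v ≈ 6.42 m/s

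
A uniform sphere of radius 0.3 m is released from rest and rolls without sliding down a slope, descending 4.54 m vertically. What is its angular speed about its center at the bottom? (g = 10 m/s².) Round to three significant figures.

ω ≈ 26.8 rad/s

With I = (2/5)MR², the ratio k = I/(MR²) is 0.4.
Rolling without slipping gives ω = v/R, so the total kinetic energy is ½Mv² + ½Iω² = ½(1+k)Mv² = (7/10)Mv².
Energy conservation Mgh = ½(1+k)Mv² gives v = √(2gh/(1+k)) = √(2 × 10 × 4.54 / 1.4) = 8.053 m/s.
The angular speed follows from ω = v/R = 8.053/0.3 ≈ 26.8 rad/s.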